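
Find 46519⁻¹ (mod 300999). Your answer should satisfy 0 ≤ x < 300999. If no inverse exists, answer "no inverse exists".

Extended Euclidean algorithm:
300999 = 6×46519 + 21885
46519 = 2×21885 + 2749
21885 = 7×2749 + 2642
2749 = 1×2642 + 107
2642 = 24×107 + 74
107 = 1×74 + 33
74 = 2×33 + 8
33 = 4×8 + 1
8 = 8×1 + 0
The gcd is 1. Working backward:
1 = 33 − 4·8
1 = −4·74 + 9·33
1 = 9·107 − 13·74
1 = −13·2642 + 321·107
1 = 321·2749 − 334·2642
1 = −334·21885 + 2659·2749
1 = 2659·46519 − 5652·21885
1 = −5652·300999 + 36571·46519
So 46519·36571 ≡ 1 (mod 300999).

36571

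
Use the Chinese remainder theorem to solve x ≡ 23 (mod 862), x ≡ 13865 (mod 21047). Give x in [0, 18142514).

Write x = 23 + 862·k. Then 862·k ≡ 13865 − 23 ≡ 13842 (mod 21047).
Need 862⁻¹ mod 21047. Extended Euclid on (21047, 862):
21047 = 24*862 + 359
862 = 2*359 + 144
359 = 2*144 + 71
144 = 2*71 + 2
71 = 35*2 + 1
2 = 2*1 + 0
Back-substitute:
1 = 71 − 35·2
1 = −35·144 + 71·71
1 = 71·359 − 177·144
1 = −177·862 + 425·359
1 = 425·21047 − 10377·862
862⁻¹ ≡ 10670 (mod 21047), so k ≡ 10670·13842 ≡ 7341 (mod 21047).
x = 23 + 862·7341 = 6327965.

6327965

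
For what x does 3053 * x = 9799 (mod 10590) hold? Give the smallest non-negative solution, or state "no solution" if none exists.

First find gcd(3053, 10590):
10590 = 3*3053 + 1431
3053 = 2*1431 + 191
1431 = 7*191 + 94
191 = 2*94 + 3
94 = 31*3 + 1
3 = 3*1 + 0
gcd = 1, so a unique solution mod 10590 exists.
Back-substitute for the Bézout coefficients:
1 = 94 − 31·3
1 = −31·191 + 63·94
1 = 63·1431 − 472·191
1 = −472·3053 + 1007·1431
1 = 1007·10590 − 3493·3053
So 3053·(-3493) ≡ 1 (mod 10590), giving 3053⁻¹ ≡ 7097.
x ≡ 3053⁻¹·9799 ≡ 7097·9799 ≡ 9563 (mod 10590).

9563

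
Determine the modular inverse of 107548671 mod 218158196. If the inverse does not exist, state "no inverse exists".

182940823

Run Euclid on (218158196, 107548671):
218158196 = 2*107548671 + 3060854
107548671 = 35*3060854 + 418781
3060854 = 7*418781 + 129387
418781 = 3*129387 + 30620
129387 = 4*30620 + 6907
30620 = 4*6907 + 2992
6907 = 2*2992 + 923
2992 = 3*923 + 223
923 = 4*223 + 31
223 = 7*31 + 6
31 = 5*6 + 1
6 = 6*1 + 0
Since gcd(107548671, 218158196) = 1, back-substitute to write 1 as a combination:
1 = 31 − 5·6
1 = −5·223 + 36·31
1 = 36·923 − 149·223
1 = −149·2992 + 483·923
1 = 483·6907 − 1115·2992
1 = −1115·30620 + 4943·6907
1 = 4943·129387 − 20887·30620
1 = −20887·418781 + 67604·129387
1 = 67604·3060854 − 494115·418781
1 = −494115·107548671 + 17361629·3060854
1 = 17361629·218158196 − 35217373·107548671
So 107548671·(-35217373) ≡ 1 (mod 218158196), and -35217373 ≡ 182940823 (mod 218158196).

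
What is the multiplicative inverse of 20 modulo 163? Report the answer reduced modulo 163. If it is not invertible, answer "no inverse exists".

106

Apply the Euclidean algorithm to 163 and 20:
163 = 8*20 + 3
20 = 6*3 + 2
3 = 1*2 + 1
2 = 2*1 + 0
gcd = 1, so the inverse exists. Back-substitute:
1 = 3 − 2
1 = −20 + 7·3
1 = 7·163 − 57·20
Hence 20⁻¹ ≡ -57 ≡ 106 (mod 163).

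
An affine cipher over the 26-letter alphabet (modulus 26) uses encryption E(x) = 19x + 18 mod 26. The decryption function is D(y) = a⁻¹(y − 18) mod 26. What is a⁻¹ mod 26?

11

Extended Euclidean algorithm:
26 = 1×19 + 7
19 = 2×7 + 5
7 = 1×5 + 2
5 = 2×2 + 1
2 = 2×1 + 0
Since gcd(19, 26) = 1, back-substitute to write 1 as a combination:
1 = 5 − 2·2
1 = −2·7 + 3·5
1 = 3·19 − 8·7
1 = −8·26 + 11·19
So 19·11 ≡ 1 (mod 26).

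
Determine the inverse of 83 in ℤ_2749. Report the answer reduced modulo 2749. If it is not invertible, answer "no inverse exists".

1921

gcd(2749, 83) by repeated division:
2749 = 33×83 + 10
83 = 8×10 + 3
10 = 3×3 + 1
3 = 3×1 + 0
gcd = 1, so the inverse exists. Back-substitute:
1 = 10 − 3·3
1 = −3·83 + 25·10
1 = 25·2749 − 828·83
Thus 83·(-828) ≡ 1 (mod 2749); reducing, -828 mod 2749 = 1921.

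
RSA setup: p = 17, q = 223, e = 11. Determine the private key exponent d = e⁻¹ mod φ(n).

323

φ(n) = (p−1)(q−1) = 16·222 = 3552.
Need d with 11·d ≡ 1 (mod 3552). Apply the extended Euclidean algorithm:
3552 = 322*11 + 10
11 = 1*10 + 1
10 = 10*1 + 0
Back-substitute:
1 = 11 − 10
1 = −3552 + 323·11
So 11·323 ≡ 1 (mod 3552), hence d = 323.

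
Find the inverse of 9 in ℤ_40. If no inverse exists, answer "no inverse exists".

9

gcd(40, 9) by repeated division:
40 = 4×9 + 4
9 = 2×4 + 1
4 = 4×1 + 0
The gcd is 1. Working backward:
1 = 9 − 2·4
1 = −2·40 + 9·9
So 9·9 ≡ 1 (mod 40).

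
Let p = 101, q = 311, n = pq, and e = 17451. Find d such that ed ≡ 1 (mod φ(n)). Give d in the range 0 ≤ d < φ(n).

φ(n) = (p−1)(q−1) = 100·310 = 31000.
Need d with 17451·d ≡ 1 (mod 31000). Apply the extended Euclidean algorithm:
31000 = 1*17451 + 13549
17451 = 1*13549 + 3902
13549 = 3*3902 + 1843
3902 = 2*1843 + 216
1843 = 8*216 + 115
216 = 1*115 + 101
115 = 1*101 + 14
101 = 7*14 + 3
14 = 4*3 + 2
3 = 1*2 + 1
2 = 2*1 + 0
Back-substitute:
1 = 3 − 2
1 = −14 + 5·3
1 = 5·101 − 36·14
1 = −36·115 + 41·101
1 = 41·216 − 77·115
1 = −77·1843 + 657·216
1 = 657·3902 − 1391·1843
1 = −1391·13549 + 4830·3902
1 = 4830·17451 − 6221·13549
1 = −6221·31000 + 11051·17451
So 17451·11051 ≡ 1 (mod 31000), hence d = 11051.

11051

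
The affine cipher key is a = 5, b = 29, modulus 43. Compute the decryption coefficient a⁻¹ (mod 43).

26

Extended Euclidean algorithm:
43 = 8·5 + 3
5 = 1·3 + 2
3 = 1·2 + 1
2 = 2·1 + 0
Since gcd(5, 43) = 1, back-substitute to write 1 as a combination:
1 = 3 − 2
1 = −5 + 2·3
1 = 2·43 − 17·5
Thus 5·(-17) ≡ 1 (mod 43); reducing, -17 mod 43 = 26.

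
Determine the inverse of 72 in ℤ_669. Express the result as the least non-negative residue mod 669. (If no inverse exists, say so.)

no inverse exists

Compute gcd(72, 669):
669 = 9×72 + 21
72 = 3×21 + 9
21 = 2×9 + 3
9 = 3×3 + 0
Since gcd = 3 > 1, 72 is not a unit mod 669.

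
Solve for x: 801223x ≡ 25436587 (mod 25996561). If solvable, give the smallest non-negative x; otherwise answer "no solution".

11549091

First find gcd(801223, 25996561):
25996561 = 32×801223 + 357425
801223 = 2×357425 + 86373
357425 = 4×86373 + 11933
86373 = 7×11933 + 2842
11933 = 4×2842 + 565
2842 = 5×565 + 17
565 = 33×17 + 4
17 = 4×4 + 1
4 = 4×1 + 0
gcd = 1, so a unique solution mod 25996561 exists.
Back-substitute for the Bézout coefficients:
1 = 17 − 4·4
1 = −4·565 + 133·17
1 = 133·2842 − 669·565
1 = −669·11933 + 2809·2842
1 = 2809·86373 − 20332·11933
1 = −20332·357425 + 84137·86373
1 = 84137·801223 − 188606·357425
1 = −188606·25996561 + 6119529·801223
So 801223·(6119529) ≡ 1 (mod 25996561), giving 801223⁻¹ ≡ 6119529.
x ≡ 801223⁻¹·25436587 ≡ 6119529·25436587 ≡ 11549091 (mod 25996561).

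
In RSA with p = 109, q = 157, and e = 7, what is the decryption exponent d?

φ(n) = (p−1)(q−1) = 108·156 = 16848.
Need d with 7·d ≡ 1 (mod 16848). Apply the extended Euclidean algorithm:
16848 = 2406·7 + 6
7 = 1·6 + 1
6 = 6·1 + 0
Back-substitute:
1 = 7 − 6
1 = −16848 + 2407·7
So 7·2407 ≡ 1 (mod 16848), hence d = 2407.

2407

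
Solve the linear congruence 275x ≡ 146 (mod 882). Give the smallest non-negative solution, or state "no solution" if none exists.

First find gcd(275, 882):
882 = 3×275 + 57
275 = 4×57 + 47
57 = 1×47 + 10
47 = 4×10 + 7
10 = 1×7 + 3
7 = 2×3 + 1
3 = 3×1 + 0
gcd = 1, so a unique solution mod 882 exists.
Back-substitute for the Bézout coefficients:
1 = 7 − 2·3
1 = −2·10 + 3·7
1 = 3·47 − 14·10
1 = −14·57 + 17·47
1 = 17·275 − 82·57
1 = −82·882 + 263·275
So 275·(263) ≡ 1 (mod 882), giving 275⁻¹ ≡ 263.
x ≡ 275⁻¹·146 ≡ 263·146 ≡ 472 (mod 882).

472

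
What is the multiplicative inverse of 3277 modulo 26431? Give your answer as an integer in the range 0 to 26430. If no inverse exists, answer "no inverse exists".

18809

Extended Euclidean algorithm:
26431 = 8×3277 + 215
3277 = 15×215 + 52
215 = 4×52 + 7
52 = 7×7 + 3
7 = 2×3 + 1
3 = 3×1 + 0
The gcd is 1. Working backward:
1 = 7 − 2·3
1 = −2·52 + 15·7
1 = 15·215 − 62·52
1 = −62·3277 + 945·215
1 = 945·26431 − 7622·3277
Hence 3277⁻¹ ≡ -7622 ≡ 18809 (mod 26431).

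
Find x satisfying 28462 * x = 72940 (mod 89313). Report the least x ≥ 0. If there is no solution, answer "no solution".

First find gcd(28462, 89313):
89313 = 3×28462 + 3927
28462 = 7×3927 + 973
3927 = 4×973 + 35
973 = 27×35 + 28
35 = 1×28 + 7
28 = 4×7 + 0
gcd = 7 and 7 | 72940, so solutions exist. Divide through by 7: 4066x ≡ 10420 (mod 12759).
Now find 4066⁻¹ mod 12759:
12759 = 3·4066 + 561
4066 = 7·561 + 139
561 = 4·139 + 5
139 = 27·5 + 4
5 = 1·4 + 1
4 = 4·1 + 0
Back-substitute:
1 = 5 − 4
1 = −139 + 28·5
1 = 28·561 − 113·139
1 = −113·4066 + 819·561
1 = 819·12759 − 2570·4066
So 4066·(-2570) ≡ 1 (mod 12759), i.e. 4066⁻¹ ≡ 10189.
Then x ≡ 10189·10420 ≡ 1741 (mod 12759); the smallest non-negative solution is x = 1741.

1741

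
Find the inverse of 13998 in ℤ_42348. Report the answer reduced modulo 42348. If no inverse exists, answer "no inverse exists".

Euclidean algorithm on 42348, 13998:
42348 = 3×13998 + 354
13998 = 39×354 + 192
354 = 1×192 + 162
192 = 1×162 + 30
162 = 5×30 + 12
30 = 2×12 + 6
12 = 2×6 + 0
gcd(13998, 42348) = 6 ≠ 1, so 13998 has no multiplicative inverse modulo 42348.

no inverse exists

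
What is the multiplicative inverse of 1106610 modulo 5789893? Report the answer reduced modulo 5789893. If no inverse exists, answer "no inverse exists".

Run Euclid on (5789893, 1106610):
5789893 = 5·1106610 + 256843
1106610 = 4·256843 + 79238
256843 = 3·79238 + 19129
79238 = 4·19129 + 2722
19129 = 7·2722 + 75
2722 = 36·75 + 22
75 = 3·22 + 9
22 = 2·9 + 4
9 = 2·4 + 1
4 = 4·1 + 0
gcd = 1, so the inverse exists. Back-substitute:
1 = 9 − 2·4
1 = −2·22 + 5·9
1 = 5·75 − 17·22
1 = −17·2722 + 617·75
1 = 617·19129 − 4336·2722
1 = −4336·79238 + 17961·19129
1 = 17961·256843 − 58219·79238
1 = −58219·1106610 + 250837·256843
1 = 250837·5789893 − 1312404·1106610
Thus 1106610·(-1312404) ≡ 1 (mod 5789893); reducing, -1312404 mod 5789893 = 4477489.

4477489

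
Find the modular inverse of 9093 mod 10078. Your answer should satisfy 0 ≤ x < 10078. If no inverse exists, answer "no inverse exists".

8973

gcd(10078, 9093) by repeated division:
10078 = 1×9093 + 985
9093 = 9×985 + 228
985 = 4×228 + 73
228 = 3×73 + 9
73 = 8×9 + 1
9 = 9×1 + 0
Since gcd(9093, 10078) = 1, back-substitute to write 1 as a combination:
1 = 73 − 8·9
1 = −8·228 + 25·73
1 = 25·985 − 108·228
1 = −108·9093 + 997·985
1 = 997·10078 − 1105·9093
So 9093·(-1105) ≡ 1 (mod 10078), and -1105 ≡ 8973 (mod 10078).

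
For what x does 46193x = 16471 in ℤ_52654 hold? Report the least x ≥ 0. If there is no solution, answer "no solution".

First find gcd(46193, 52654):
52654 = 1×46193 + 6461
46193 = 7×6461 + 966
6461 = 6×966 + 665
966 = 1×665 + 301
665 = 2×301 + 63
301 = 4×63 + 49
63 = 1×49 + 14
49 = 3×14 + 7
14 = 2×7 + 0
gcd = 7 and 7 | 16471, so solutions exist. Divide through by 7: 6599x ≡ 2353 (mod 7522).
Now find 6599⁻¹ mod 7522:
7522 = 1*6599 + 923
6599 = 7*923 + 138
923 = 6*138 + 95
138 = 1*95 + 43
95 = 2*43 + 9
43 = 4*9 + 7
9 = 1*7 + 2
7 = 3*2 + 1
2 = 2*1 + 0
Back-substitute:
1 = 7 − 3·2
1 = −3·9 + 4·7
1 = 4·43 − 19·9
1 = −19·95 + 42·43
1 = 42·138 − 61·95
1 = −61·923 + 408·138
1 = 408·6599 − 2917·923
1 = −2917·7522 + 3325·6599
So 6599⁻¹ ≡ 3325 (mod 7522).
Then x ≡ 3325·2353 ≡ 845 (mod 7522); the smallest non-negative solution is x = 845.

845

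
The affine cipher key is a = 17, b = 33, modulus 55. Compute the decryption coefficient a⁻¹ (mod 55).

13

Run Euclid on (55, 17):
55 = 3*17 + 4
17 = 4*4 + 1
4 = 4*1 + 0
The gcd is 1. Working backward:
1 = 17 − 4·4
1 = −4·55 + 13·17
So 17·13 ≡ 1 (mod 55).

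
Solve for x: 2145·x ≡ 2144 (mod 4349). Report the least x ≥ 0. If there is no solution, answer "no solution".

1033

First find gcd(2145, 4349):
4349 = 2*2145 + 59
2145 = 36*59 + 21
59 = 2*21 + 17
21 = 1*17 + 4
17 = 4*4 + 1
4 = 4*1 + 0
gcd = 1, so a unique solution mod 4349 exists.
Back-substitute for the Bézout coefficients:
1 = 17 − 4·4
1 = −4·21 + 5·17
1 = 5·59 − 14·21
1 = −14·2145 + 509·59
1 = 509·4349 − 1032·2145
So 2145·(-1032) ≡ 1 (mod 4349), giving 2145⁻¹ ≡ 3317.
x ≡ 2145⁻¹·2144 ≡ 3317·2144 ≡ 1033 (mod 4349).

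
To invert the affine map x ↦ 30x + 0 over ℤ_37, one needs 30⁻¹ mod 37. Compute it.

Extended Euclidean algorithm:
37 = 1·30 + 7
30 = 4·7 + 2
7 = 3·2 + 1
2 = 2·1 + 0
Since gcd(30, 37) = 1, back-substitute to write 1 as a combination:
1 = 7 − 3·2
1 = −3·30 + 13·7
1 = 13·37 − 16·30
So 30·(-16) ≡ 1 (mod 37), and -16 ≡ 21 (mod 37).

21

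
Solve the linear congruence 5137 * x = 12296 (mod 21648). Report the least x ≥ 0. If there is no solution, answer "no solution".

gcd(5137, 21648):
21648 = 4·5137 + 1100
5137 = 4·1100 + 737
1100 = 1·737 + 363
737 = 2·363 + 11
363 = 33·11 + 0
gcd = 11, but 11 ∤ 12296, so the congruence has no solution.

no solution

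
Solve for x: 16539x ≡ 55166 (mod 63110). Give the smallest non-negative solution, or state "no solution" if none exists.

First find gcd(16539, 63110):
63110 = 3×16539 + 13493
16539 = 1×13493 + 3046
13493 = 4×3046 + 1309
3046 = 2×1309 + 428
1309 = 3×428 + 25
428 = 17×25 + 3
25 = 8×3 + 1
3 = 3×1 + 0
gcd = 1, so a unique solution mod 63110 exists.
Back-substitute for the Bézout coefficients:
1 = 25 − 8·3
1 = −8·428 + 137·25
1 = 137·1309 − 419·428
1 = −419·3046 + 975·1309
1 = 975·13493 − 4319·3046
1 = −4319·16539 + 5294·13493
1 = 5294·63110 − 20201·16539
So 16539·(-20201) ≡ 1 (mod 63110), giving 16539⁻¹ ≡ 42909.
x ≡ 16539⁻¹·55166 ≡ 42909·55166 ≡ 51124 (mod 63110).

51124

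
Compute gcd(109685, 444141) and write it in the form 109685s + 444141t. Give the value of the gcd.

1

Euclidean algorithm:
444141 = 4×109685 + 5401
109685 = 20×5401 + 1665
5401 = 3×1665 + 406
1665 = 4×406 + 41
406 = 9×41 + 37
41 = 1×37 + 4
37 = 9×4 + 1
4 = 4×1 + 0
gcd(109685, 444141) = 1.
Back-substituting:
1 = 37 − 9·4
1 = −9·41 + 10·37
1 = 10·406 − 99·41
1 = −99·1665 + 406·406
1 = 406·5401 − 1317·1665
1 = −1317·109685 + 26746·5401
1 = 26746·444141 − 108301·109685
So 1 = (26746)·444141 + (-108301)·109685.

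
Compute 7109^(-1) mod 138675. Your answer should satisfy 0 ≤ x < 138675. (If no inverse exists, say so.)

72839

Extended Euclidean algorithm:
138675 = 19×7109 + 3604
7109 = 1×3604 + 3505
3604 = 1×3505 + 99
3505 = 35×99 + 40
99 = 2×40 + 19
40 = 2×19 + 2
19 = 9×2 + 1
2 = 2×1 + 0
Since gcd(7109, 138675) = 1, back-substitute to write 1 as a combination:
1 = 19 − 9·2
1 = −9·40 + 19·19
1 = 19·99 − 47·40
1 = −47·3505 + 1664·99
1 = 1664·3604 − 1711·3505
1 = −1711·7109 + 3375·3604
1 = 3375·138675 − 65836·7109
So 7109·(-65836) ≡ 1 (mod 138675), and -65836 ≡ 72839 (mod 138675).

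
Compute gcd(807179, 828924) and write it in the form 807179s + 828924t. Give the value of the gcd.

Euclidean algorithm:
828924 = 1×807179 + 21745
807179 = 37×21745 + 2614
21745 = 8×2614 + 833
2614 = 3×833 + 115
833 = 7×115 + 28
115 = 4×28 + 3
28 = 9×3 + 1
3 = 3×1 + 0
gcd(807179, 828924) = 1.
Express as a combination:
1 = 28 − 9·3
1 = −9·115 + 37·28
1 = 37·833 − 268·115
1 = −268·2614 + 841·833
1 = 841·21745 − 6996·2614
1 = −6996·807179 + 259693·21745
1 = 259693·828924 − 266689·807179
So 1 = (259693)·828924 + (-266689)·807179.

1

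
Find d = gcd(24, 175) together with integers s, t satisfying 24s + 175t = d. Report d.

Euclidean algorithm:
175 = 7·24 + 7
24 = 3·7 + 3
7 = 2·3 + 1
3 = 3·1 + 0
gcd(24, 175) = 1.
Back-substituting:
1 = 7 − 2·3
1 = −2·24 + 7·7
1 = 7·175 − 51·24
So 1 = (7)·175 + (-51)·24.

1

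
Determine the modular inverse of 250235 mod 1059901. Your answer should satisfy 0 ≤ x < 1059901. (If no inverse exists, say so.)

1004516

Extended Euclidean algorithm:
1059901 = 4×250235 + 58961
250235 = 4×58961 + 14391
58961 = 4×14391 + 1397
14391 = 10×1397 + 421
1397 = 3×421 + 134
421 = 3×134 + 19
134 = 7×19 + 1
19 = 19×1 + 0
gcd = 1, so the inverse exists. Back-substitute:
1 = 134 − 7·19
1 = −7·421 + 22·134
1 = 22·1397 − 73·421
1 = −73·14391 + 752·1397
1 = 752·58961 − 3081·14391
1 = −3081·250235 + 13076·58961
1 = 13076·1059901 − 55385·250235
Thus 250235·(-55385) ≡ 1 (mod 1059901); reducing, -55385 mod 1059901 = 1004516.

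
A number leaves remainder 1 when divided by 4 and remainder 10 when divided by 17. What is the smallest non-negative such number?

Write x = 1 + 4·k. Then 4·k ≡ 10 − 1 ≡ 9 (mod 17).
Need 4⁻¹ mod 17. Extended Euclid on (17, 4):
17 = 4·4 + 1
4 = 4·1 + 0
Back-substitute:
1 = 17 − 4·4
4⁻¹ ≡ 13 (mod 17), so k ≡ 13·9 ≡ 15 (mod 17).
x = 1 + 4·15 = 61.

61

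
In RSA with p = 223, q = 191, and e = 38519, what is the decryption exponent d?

φ(n) = (p−1)(q−1) = 222·190 = 42180.
Need d with 38519·d ≡ 1 (mod 42180). Apply the extended Euclidean algorithm:
42180 = 1·38519 + 3661
38519 = 10·3661 + 1909
3661 = 1·1909 + 1752
1909 = 1·1752 + 157
1752 = 11·157 + 25
157 = 6·25 + 7
25 = 3·7 + 4
7 = 1·4 + 3
4 = 1·3 + 1
3 = 3·1 + 0
Back-substitute:
1 = 4 − 3
1 = −7 + 2·4
1 = 2·25 − 7·7
1 = −7·157 + 44·25
1 = 44·1752 − 491·157
1 = −491·1909 + 535·1752
1 = 535·3661 − 1026·1909
1 = −1026·38519 + 10795·3661
1 = 10795·42180 − 11821·38519
So 38519·(-11821) ≡ 1 (mod 42180), hence d ≡ -11821 ≡ 30359 (mod 42180).

30359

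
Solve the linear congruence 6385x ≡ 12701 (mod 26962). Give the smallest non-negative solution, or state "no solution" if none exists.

First find gcd(6385, 26962):
26962 = 4×6385 + 1422
6385 = 4×1422 + 697
1422 = 2×697 + 28
697 = 24×28 + 25
28 = 1×25 + 3
25 = 8×3 + 1
3 = 3×1 + 0
gcd = 1, so a unique solution mod 26962 exists.
Back-substitute for the Bézout coefficients:
1 = 25 − 8·3
1 = −8·28 + 9·25
1 = 9·697 − 224·28
1 = −224·1422 + 457·697
1 = 457·6385 − 2052·1422
1 = −2052·26962 + 8665·6385
So 6385·(8665) ≡ 1 (mod 26962), giving 6385⁻¹ ≡ 8665.
x ≡ 6385⁻¹·12701 ≡ 8665·12701 ≡ 22243 (mod 26962).

22243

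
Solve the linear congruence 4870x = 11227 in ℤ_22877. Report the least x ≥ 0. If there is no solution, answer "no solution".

First find gcd(4870, 22877):
22877 = 4*4870 + 3397
4870 = 1*3397 + 1473
3397 = 2*1473 + 451
1473 = 3*451 + 120
451 = 3*120 + 91
120 = 1*91 + 29
91 = 3*29 + 4
29 = 7*4 + 1
4 = 4*1 + 0
gcd = 1, so a unique solution mod 22877 exists.
Back-substitute for the Bézout coefficients:
1 = 29 − 7·4
1 = −7·91 + 22·29
1 = 22·120 − 29·91
1 = −29·451 + 109·120
1 = 109·1473 − 356·451
1 = −356·3397 + 821·1473
1 = 821·4870 − 1177·3397
1 = −1177·22877 + 5529·4870
So 4870·(5529) ≡ 1 (mod 22877), giving 4870⁻¹ ≡ 5529.
x ≡ 4870⁻¹·11227 ≡ 5529·11227 ≡ 8782 (mod 22877).

8782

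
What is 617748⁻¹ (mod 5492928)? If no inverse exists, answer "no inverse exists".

no inverse exists

Compute gcd(617748, 5492928):
5492928 = 8·617748 + 550944
617748 = 1·550944 + 66804
550944 = 8·66804 + 16512
66804 = 4·16512 + 756
16512 = 21·756 + 636
756 = 1·636 + 120
636 = 5·120 + 36
120 = 3·36 + 12
36 = 3·12 + 0
Since gcd = 12 > 1, 617748 is not a unit mod 5492928.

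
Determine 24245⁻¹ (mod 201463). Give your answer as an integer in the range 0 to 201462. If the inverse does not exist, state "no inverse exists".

136591

Run Euclid on (201463, 24245):
201463 = 8·24245 + 7503
24245 = 3·7503 + 1736
7503 = 4·1736 + 559
1736 = 3·559 + 59
559 = 9·59 + 28
59 = 2·28 + 3
28 = 9·3 + 1
3 = 3·1 + 0
gcd = 1, so the inverse exists. Back-substitute:
1 = 28 − 9·3
1 = −9·59 + 19·28
1 = 19·559 − 180·59
1 = −180·1736 + 559·559
1 = 559·7503 − 2416·1736
1 = −2416·24245 + 7807·7503
1 = 7807·201463 − 64872·24245
Hence 24245⁻¹ ≡ -64872 ≡ 136591 (mod 201463).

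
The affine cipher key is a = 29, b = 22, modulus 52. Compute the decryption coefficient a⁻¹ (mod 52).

Extended Euclidean algorithm:
52 = 1·29 + 23
29 = 1·23 + 6
23 = 3·6 + 5
6 = 1·5 + 1
5 = 5·1 + 0
gcd = 1, so the inverse exists. Back-substitute:
1 = 6 − 5
1 = −23 + 4·6
1 = 4·29 − 5·23
1 = −5·52 + 9·29
So 29·9 ≡ 1 (mod 52).

9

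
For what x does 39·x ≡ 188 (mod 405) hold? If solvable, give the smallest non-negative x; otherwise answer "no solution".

no solution

gcd(39, 405):
405 = 10*39 + 15
39 = 2*15 + 9
15 = 1*9 + 6
9 = 1*6 + 3
6 = 2*3 + 0
gcd = 3, but 3 ∤ 188, so the congruence has no solution.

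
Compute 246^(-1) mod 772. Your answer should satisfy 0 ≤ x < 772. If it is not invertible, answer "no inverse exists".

no inverse exists

Compute gcd(246, 772):
772 = 3*246 + 34
246 = 7*34 + 8
34 = 4*8 + 2
8 = 4*2 + 0
Since gcd = 2 > 1, 246 is not a unit mod 772.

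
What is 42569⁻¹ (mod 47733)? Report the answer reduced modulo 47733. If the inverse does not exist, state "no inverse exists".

Run Euclid on (47733, 42569):
47733 = 1*42569 + 5164
42569 = 8*5164 + 1257
5164 = 4*1257 + 136
1257 = 9*136 + 33
136 = 4*33 + 4
33 = 8*4 + 1
4 = 4*1 + 0
gcd = 1, so the inverse exists. Back-substitute:
1 = 33 − 8·4
1 = −8·136 + 33·33
1 = 33·1257 − 305·136
1 = −305·5164 + 1253·1257
1 = 1253·42569 − 10329·5164
1 = −10329·47733 + 11582·42569
So 42569·11582 ≡ 1 (mod 47733).

11582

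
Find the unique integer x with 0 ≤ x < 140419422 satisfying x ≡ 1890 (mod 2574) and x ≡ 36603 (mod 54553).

22130568

Write x = 1890 + 2574·k. Then 2574·k ≡ 36603 − 1890 ≡ 34713 (mod 54553).
Need 2574⁻¹ mod 54553. Extended Euclid on (54553, 2574):
54553 = 21*2574 + 499
2574 = 5*499 + 79
499 = 6*79 + 25
79 = 3*25 + 4
25 = 6*4 + 1
4 = 4*1 + 0
Back-substitute:
1 = 25 − 6·4
1 = −6·79 + 19·25
1 = 19·499 − 120·79
1 = −120·2574 + 619·499
1 = 619·54553 − 13119·2574
2574⁻¹ ≡ 41434 (mod 54553), so k ≡ 41434·34713 ≡ 8597 (mod 54553).
x = 1890 + 2574·8597 = 22130568.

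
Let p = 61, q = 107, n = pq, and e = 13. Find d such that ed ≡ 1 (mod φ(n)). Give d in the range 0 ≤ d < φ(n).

φ(n) = (p−1)(q−1) = 60·106 = 6360.
Need d with 13·d ≡ 1 (mod 6360). Apply the extended Euclidean algorithm:
6360 = 489*13 + 3
13 = 4*3 + 1
3 = 3*1 + 0
Back-substitute:
1 = 13 − 4·3
1 = −4·6360 + 1957·13
So 13·1957 ≡ 1 (mod 6360), hence d = 1957.

1957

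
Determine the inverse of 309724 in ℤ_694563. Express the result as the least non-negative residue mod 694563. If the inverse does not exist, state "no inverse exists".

gcd(694563, 309724) by repeated division:
694563 = 2*309724 + 75115
309724 = 4*75115 + 9264
75115 = 8*9264 + 1003
9264 = 9*1003 + 237
1003 = 4*237 + 55
237 = 4*55 + 17
55 = 3*17 + 4
17 = 4*4 + 1
4 = 4*1 + 0
gcd = 1, so the inverse exists. Back-substitute:
1 = 17 − 4·4
1 = −4·55 + 13·17
1 = 13·237 − 56·55
1 = −56·1003 + 237·237
1 = 237·9264 − 2189·1003
1 = −2189·75115 + 17749·9264
1 = 17749·309724 − 73185·75115
1 = −73185·694563 + 164119·309724
So 309724·164119 ≡ 1 (mod 694563).

164119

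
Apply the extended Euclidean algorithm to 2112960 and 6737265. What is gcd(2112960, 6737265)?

Repeated division:
6737265 = 3*2112960 + 398385
2112960 = 5*398385 + 121035
398385 = 3*121035 + 35280
121035 = 3*35280 + 15195
35280 = 2*15195 + 4890
15195 = 3*4890 + 525
4890 = 9*525 + 165
525 = 3*165 + 30
165 = 5*30 + 15
30 = 2*15 + 0
gcd(2112960, 6737265) = 15.
Express as a combination:
15 = 165 − 5·30
15 = −5·525 + 16·165
15 = 16·4890 − 149·525
15 = −149·15195 + 463·4890
15 = 463·35280 − 1075·15195
15 = −1075·121035 + 3688·35280
15 = 3688·398385 − 12139·121035
15 = −12139·2112960 + 64383·398385
15 = 64383·6737265 − 205288·2112960
So 15 = (64383)·6737265 + (-205288)·2112960.

15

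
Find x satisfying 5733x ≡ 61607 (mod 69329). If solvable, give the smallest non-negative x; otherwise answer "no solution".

First find gcd(5733, 69329):
69329 = 12×5733 + 533
5733 = 10×533 + 403
533 = 1×403 + 130
403 = 3×130 + 13
130 = 10×13 + 0
gcd = 13 and 13 | 61607, so solutions exist. Divide through by 13: 441x ≡ 4739 (mod 5333).
Now find 441⁻¹ mod 5333:
5333 = 12×441 + 41
441 = 10×41 + 31
41 = 1×31 + 10
31 = 3×10 + 1
10 = 10×1 + 0
Back-substitute:
1 = 31 − 3·10
1 = −3·41 + 4·31
1 = 4·441 − 43·41
1 = −43·5333 + 520·441
So 441⁻¹ ≡ 520 (mod 5333).
Then x ≡ 520·4739 ≡ 434 (mod 5333); the smallest non-negative solution is x = 434.

434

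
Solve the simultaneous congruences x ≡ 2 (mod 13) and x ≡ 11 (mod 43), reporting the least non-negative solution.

54

Write x = 2 + 13·k. Then 13·k ≡ 11 − 2 ≡ 9 (mod 43).
Need 13⁻¹ mod 43. Extended Euclid on (43, 13):
43 = 3*13 + 4
13 = 3*4 + 1
4 = 4*1 + 0
Back-substitute:
1 = 13 − 3·4
1 = −3·43 + 10·13
13⁻¹ ≡ 10 (mod 43), so k ≡ 10·9 ≡ 4 (mod 43).
x = 2 + 13·4 = 54.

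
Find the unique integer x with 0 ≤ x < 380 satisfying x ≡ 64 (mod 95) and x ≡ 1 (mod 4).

349

Write x = 64 + 95·k. Then 95·k ≡ 1 − 64 ≡ 1 (mod 4).
Need 95⁻¹ mod 4. Extended Euclid on (4, 3):
4 = 1×3 + 1
3 = 3×1 + 0
Back-substitute:
1 = 4 − 3
95⁻¹ ≡ 3 (mod 4), so k ≡ 3·1 ≡ 3 (mod 4).
x = 64 + 95·3 = 349.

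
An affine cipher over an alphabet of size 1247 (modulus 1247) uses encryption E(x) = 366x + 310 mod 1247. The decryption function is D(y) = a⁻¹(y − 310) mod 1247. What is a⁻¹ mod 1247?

862

gcd(1247, 366) by repeated division:
1247 = 3×366 + 149
366 = 2×149 + 68
149 = 2×68 + 13
68 = 5×13 + 3
13 = 4×3 + 1
3 = 3×1 + 0
gcd = 1, so the inverse exists. Back-substitute:
1 = 13 − 4·3
1 = −4·68 + 21·13
1 = 21·149 − 46·68
1 = −46·366 + 113·149
1 = 113·1247 − 385·366
Thus 366·(-385) ≡ 1 (mod 1247); reducing, -385 mod 1247 = 862.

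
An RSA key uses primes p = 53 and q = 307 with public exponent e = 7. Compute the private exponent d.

φ(n) = (p−1)(q−1) = 52·306 = 15912.
Need d with 7·d ≡ 1 (mod 15912). Apply the extended Euclidean algorithm:
15912 = 2273·7 + 1
7 = 7·1 + 0
Back-substitute:
1 = 15912 − 2273·7
So 7·(-2273) ≡ 1 (mod 15912), hence d ≡ -2273 ≡ 13639 (mod 15912).

13639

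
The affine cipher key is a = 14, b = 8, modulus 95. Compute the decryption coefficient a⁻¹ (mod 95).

Run Euclid on (95, 14):
95 = 6·14 + 11
14 = 1·11 + 3
11 = 3·3 + 2
3 = 1·2 + 1
2 = 2·1 + 0
gcd = 1, so the inverse exists. Back-substitute:
1 = 3 − 2
1 = −11 + 4·3
1 = 4·14 − 5·11
1 = −5·95 + 34·14
So 14·34 ≡ 1 (mod 95).

34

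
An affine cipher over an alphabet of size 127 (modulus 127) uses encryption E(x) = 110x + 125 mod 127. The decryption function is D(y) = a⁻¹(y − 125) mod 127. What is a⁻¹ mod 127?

112

Extended Euclidean algorithm:
127 = 1·110 + 17
110 = 6·17 + 8
17 = 2·8 + 1
8 = 8·1 + 0
gcd = 1, so the inverse exists. Back-substitute:
1 = 17 − 2·8
1 = −2·110 + 13·17
1 = 13·127 − 15·110
Hence 110⁻¹ ≡ -15 ≡ 112 (mod 127).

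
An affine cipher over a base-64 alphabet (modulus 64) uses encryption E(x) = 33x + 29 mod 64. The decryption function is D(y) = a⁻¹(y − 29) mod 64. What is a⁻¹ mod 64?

Extended Euclidean algorithm:
64 = 1*33 + 31
33 = 1*31 + 2
31 = 15*2 + 1
2 = 2*1 + 0
Since gcd(33, 64) = 1, back-substitute to write 1 as a combination:
1 = 31 − 15·2
1 = −15·33 + 16·31
1 = 16·64 − 31·33
So 33·(-31) ≡ 1 (mod 64), and -31 ≡ 33 (mod 64).

33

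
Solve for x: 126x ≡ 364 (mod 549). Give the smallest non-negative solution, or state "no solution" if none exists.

no solution

gcd(126, 549):
549 = 4×126 + 45
126 = 2×45 + 36
45 = 1×36 + 9
36 = 4×9 + 0
gcd = 9, but 9 ∤ 364, so the congruence has no solution.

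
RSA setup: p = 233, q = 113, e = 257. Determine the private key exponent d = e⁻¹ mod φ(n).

1921

φ(n) = (p−1)(q−1) = 232·112 = 25984.
Need d with 257·d ≡ 1 (mod 25984). Apply the extended Euclidean algorithm:
25984 = 101·257 + 27
257 = 9·27 + 14
27 = 1·14 + 13
14 = 1·13 + 1
13 = 13·1 + 0
Back-substitute:
1 = 14 − 13
1 = −27 + 2·14
1 = 2·257 − 19·27
1 = −19·25984 + 1921·257
So 257·1921 ≡ 1 (mod 25984), hence d = 1921.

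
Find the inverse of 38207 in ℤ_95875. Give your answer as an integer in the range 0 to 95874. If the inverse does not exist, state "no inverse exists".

Compute gcd(38207, 95875):
95875 = 2*38207 + 19461
38207 = 1*19461 + 18746
19461 = 1*18746 + 715
18746 = 26*715 + 156
715 = 4*156 + 91
156 = 1*91 + 65
91 = 1*65 + 26
65 = 2*26 + 13
26 = 2*13 + 0
The gcd is 13, not 1, hence no inverse exists.

no inverse exists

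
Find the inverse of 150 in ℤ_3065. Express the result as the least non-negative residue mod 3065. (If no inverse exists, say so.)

no inverse exists

Compute gcd(150, 3065):
3065 = 20×150 + 65
150 = 2×65 + 20
65 = 3×20 + 5
20 = 4×5 + 0
Since gcd = 5 > 1, 150 is not a unit mod 3065.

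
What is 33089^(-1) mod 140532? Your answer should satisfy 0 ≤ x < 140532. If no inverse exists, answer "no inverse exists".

Euclidean algorithm on 140532, 33089:
140532 = 4·33089 + 8176
33089 = 4·8176 + 385
8176 = 21·385 + 91
385 = 4·91 + 21
91 = 4·21 + 7
21 = 3·7 + 0
Since gcd = 7 > 1, 33089 is not a unit mod 140532.

no inverse exists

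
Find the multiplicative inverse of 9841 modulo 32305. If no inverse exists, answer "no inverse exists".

no inverse exists

Compute gcd(9841, 32305):
32305 = 3*9841 + 2782
9841 = 3*2782 + 1495
2782 = 1*1495 + 1287
1495 = 1*1287 + 208
1287 = 6*208 + 39
208 = 5*39 + 13
39 = 3*13 + 0
gcd(9841, 32305) = 13 ≠ 1, so 9841 has no multiplicative inverse modulo 32305.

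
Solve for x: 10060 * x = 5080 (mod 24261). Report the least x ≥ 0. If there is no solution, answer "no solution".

First find gcd(10060, 24261):
24261 = 2·10060 + 4141
10060 = 2·4141 + 1778
4141 = 2·1778 + 585
1778 = 3·585 + 23
585 = 25·23 + 10
23 = 2·10 + 3
10 = 3·3 + 1
3 = 3·1 + 0
gcd = 1, so a unique solution mod 24261 exists.
Back-substitute for the Bézout coefficients:
1 = 10 − 3·3
1 = −3·23 + 7·10
1 = 7·585 − 178·23
1 = −178·1778 + 541·585
1 = 541·4141 − 1260·1778
1 = −1260·10060 + 3061·4141
1 = 3061·24261 − 7382·10060
So 10060·(-7382) ≡ 1 (mod 24261), giving 10060⁻¹ ≡ 16879.
x ≡ 10060⁻¹·5080 ≡ 16879·5080 ≡ 6946 (mod 24261).

6946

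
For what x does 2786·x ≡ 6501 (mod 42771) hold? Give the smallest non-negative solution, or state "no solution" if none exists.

First find gcd(2786, 42771):
42771 = 15×2786 + 981
2786 = 2×981 + 824
981 = 1×824 + 157
824 = 5×157 + 39
157 = 4×39 + 1
39 = 39×1 + 0
gcd = 1, so a unique solution mod 42771 exists.
Back-substitute for the Bézout coefficients:
1 = 157 − 4·39
1 = −4·824 + 21·157
1 = 21·981 − 25·824
1 = −25·2786 + 71·981
1 = 71·42771 − 1090·2786
So 2786·(-1090) ≡ 1 (mod 42771), giving 2786⁻¹ ≡ 41681.
x ≡ 2786⁻¹·6501 ≡ 41681·6501 ≡ 13896 (mod 42771).

13896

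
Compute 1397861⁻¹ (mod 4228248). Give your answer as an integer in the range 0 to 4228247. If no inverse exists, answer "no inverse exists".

Apply the Euclidean algorithm to 4228248 and 1397861:
4228248 = 3·1397861 + 34665
1397861 = 40·34665 + 11261
34665 = 3·11261 + 882
11261 = 12·882 + 677
882 = 1·677 + 205
677 = 3·205 + 62
205 = 3·62 + 19
62 = 3·19 + 5
19 = 3·5 + 4
5 = 1·4 + 1
4 = 4·1 + 0
Since gcd(1397861, 4228248) = 1, back-substitute to write 1 as a combination:
1 = 5 − 4
1 = −19 + 4·5
1 = 4·62 − 13·19
1 = −13·205 + 43·62
1 = 43·677 − 142·205
1 = −142·882 + 185·677
1 = 185·11261 − 2362·882
1 = −2362·34665 + 7271·11261
1 = 7271·1397861 − 293202·34665
1 = −293202·4228248 + 886877·1397861
So 1397861·886877 ≡ 1 (mod 4228248).

886877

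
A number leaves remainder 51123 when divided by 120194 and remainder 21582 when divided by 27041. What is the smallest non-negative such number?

2120874253

Write x = 51123 + 120194·k. Then 120194·k ≡ 21582 − 51123 ≡ 24541 (mod 27041).
Need 120194⁻¹ mod 27041. Extended Euclid on (27041, 12030):
27041 = 2×12030 + 2981
12030 = 4×2981 + 106
2981 = 28×106 + 13
106 = 8×13 + 2
13 = 6×2 + 1
2 = 2×1 + 0
Back-substitute:
1 = 13 − 6·2
1 = −6·106 + 49·13
1 = 49·2981 − 1378·106
1 = −1378·12030 + 5561·2981
1 = 5561·27041 − 12500·12030
120194⁻¹ ≡ 14541 (mod 27041), so k ≡ 14541·24541 ≡ 17645 (mod 27041).
x = 51123 + 120194·17645 = 2120874253.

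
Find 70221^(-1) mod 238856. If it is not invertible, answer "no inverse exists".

gcd(238856, 70221) by repeated division:
238856 = 3×70221 + 28193
70221 = 2×28193 + 13835
28193 = 2×13835 + 523
13835 = 26×523 + 237
523 = 2×237 + 49
237 = 4×49 + 41
49 = 1×41 + 8
41 = 5×8 + 1
8 = 8×1 + 0
gcd = 1, so the inverse exists. Back-substitute:
1 = 41 − 5·8
1 = −5·49 + 6·41
1 = 6·237 − 29·49
1 = −29·523 + 64·237
1 = 64·13835 − 1693·523
1 = −1693·28193 + 3450·13835
1 = 3450·70221 − 8593·28193
1 = −8593·238856 + 29229·70221
So 70221·29229 ≡ 1 (mod 238856).

29229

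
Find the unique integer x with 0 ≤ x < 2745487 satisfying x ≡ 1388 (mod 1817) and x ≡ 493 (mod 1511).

Write x = 1388 + 1817·k. Then 1817·k ≡ 493 − 1388 ≡ 616 (mod 1511).
Need 1817⁻¹ mod 1511. Extended Euclid on (1511, 306):
1511 = 4×306 + 287
306 = 1×287 + 19
287 = 15×19 + 2
19 = 9×2 + 1
2 = 2×1 + 0
Back-substitute:
1 = 19 − 9·2
1 = −9·287 + 136·19
1 = 136·306 − 145·287
1 = −145·1511 + 716·306
1817⁻¹ ≡ 716 (mod 1511), so k ≡ 716·616 ≡ 1355 (mod 1511).
x = 1388 + 1817·1355 = 2463423.

2463423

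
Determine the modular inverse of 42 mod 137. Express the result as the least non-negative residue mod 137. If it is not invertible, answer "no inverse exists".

Run Euclid on (137, 42):
137 = 3·42 + 11
42 = 3·11 + 9
11 = 1·9 + 2
9 = 4·2 + 1
2 = 2·1 + 0
Since gcd(42, 137) = 1, back-substitute to write 1 as a combination:
1 = 9 − 4·2
1 = −4·11 + 5·9
1 = 5·42 − 19·11
1 = −19·137 + 62·42
So 42·62 ≡ 1 (mod 137).

62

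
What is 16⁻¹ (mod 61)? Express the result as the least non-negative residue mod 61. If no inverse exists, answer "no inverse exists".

Run Euclid on (61, 16):
61 = 3*16 + 13
16 = 1*13 + 3
13 = 4*3 + 1
3 = 3*1 + 0
The gcd is 1. Working backward:
1 = 13 − 4·3
1 = −4·16 + 5·13
1 = 5·61 − 19·16
Hence 16⁻¹ ≡ -19 ≡ 42 (mod 61).

42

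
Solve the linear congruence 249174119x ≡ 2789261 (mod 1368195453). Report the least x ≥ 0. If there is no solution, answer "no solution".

First find gcd(249174119, 1368195453):
1368195453 = 5·249174119 + 122324858
249174119 = 2·122324858 + 4524403
122324858 = 27·4524403 + 165977
4524403 = 27·165977 + 43024
165977 = 3·43024 + 36905
43024 = 1·36905 + 6119
36905 = 6·6119 + 191
6119 = 32·191 + 7
191 = 27·7 + 2
7 = 3·2 + 1
2 = 2·1 + 0
gcd = 1, so a unique solution mod 1368195453 exists.
Back-substitute for the Bézout coefficients:
1 = 7 − 3·2
1 = −3·191 + 82·7
1 = 82·6119 − 2627·191
1 = −2627·36905 + 15844·6119
1 = 15844·43024 − 18471·36905
1 = −18471·165977 + 71257·43024
1 = 71257·4524403 − 1942410·165977
1 = −1942410·122324858 + 52516327·4524403
1 = 52516327·249174119 − 106975064·122324858
1 = −106975064·1368195453 + 587391647·249174119
So 249174119·(587391647) ≡ 1 (mod 1368195453), giving 249174119⁻¹ ≡ 587391647.
x ≡ 249174119⁻¹·2789261 ≡ 587391647·2789261 ≡ 553448974 (mod 1368195453).

553448974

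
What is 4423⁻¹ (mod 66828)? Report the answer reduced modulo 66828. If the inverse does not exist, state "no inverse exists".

Run Euclid on (66828, 4423):
66828 = 15×4423 + 483
4423 = 9×483 + 76
483 = 6×76 + 27
76 = 2×27 + 22
27 = 1×22 + 5
22 = 4×5 + 2
5 = 2×2 + 1
2 = 2×1 + 0
Since gcd(4423, 66828) = 1, back-substitute to write 1 as a combination:
1 = 5 − 2·2
1 = −2·22 + 9·5
1 = 9·27 − 11·22
1 = −11·76 + 31·27
1 = 31·483 − 197·76
1 = −197·4423 + 1804·483
1 = 1804·66828 − 27257·4423
Hence 4423⁻¹ ≡ -27257 ≡ 39571 (mod 66828).

39571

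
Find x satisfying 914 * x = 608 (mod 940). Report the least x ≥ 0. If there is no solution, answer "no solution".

First find gcd(914, 940):
940 = 1×914 + 26
914 = 35×26 + 4
26 = 6×4 + 2
4 = 2×2 + 0
gcd = 2 and 2 | 608, so solutions exist. Divide through by 2: 457x ≡ 304 (mod 470).
Now find 457⁻¹ mod 470:
470 = 1*457 + 13
457 = 35*13 + 2
13 = 6*2 + 1
2 = 2*1 + 0
Back-substitute:
1 = 13 − 6·2
1 = −6·457 + 211·13
1 = 211·470 − 217·457
So 457·(-217) ≡ 1 (mod 470), i.e. 457⁻¹ ≡ 253.
Then x ≡ 253·304 ≡ 302 (mod 470); the smallest non-negative solution is x = 302.

302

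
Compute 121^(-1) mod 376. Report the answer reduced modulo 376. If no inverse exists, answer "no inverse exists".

289

Apply the Euclidean algorithm to 376 and 121:
376 = 3*121 + 13
121 = 9*13 + 4
13 = 3*4 + 1
4 = 4*1 + 0
gcd = 1, so the inverse exists. Back-substitute:
1 = 13 − 3·4
1 = −3·121 + 28·13
1 = 28·376 − 87·121
Hence 121⁻¹ ≡ -87 ≡ 289 (mod 376).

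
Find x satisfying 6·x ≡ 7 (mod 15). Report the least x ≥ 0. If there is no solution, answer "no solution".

no solution

gcd(6, 15):
15 = 2·6 + 3
6 = 2·3 + 0
gcd = 3, but 3 ∤ 7, so the congruence has no solution.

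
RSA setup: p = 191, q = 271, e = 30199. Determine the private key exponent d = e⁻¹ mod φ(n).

φ(n) = (p−1)(q−1) = 190·270 = 51300.
Need d with 30199·d ≡ 1 (mod 51300). Apply the extended Euclidean algorithm:
51300 = 1·30199 + 21101
30199 = 1·21101 + 9098
21101 = 2·9098 + 2905
9098 = 3·2905 + 383
2905 = 7·383 + 224
383 = 1·224 + 159
224 = 1·159 + 65
159 = 2·65 + 29
65 = 2·29 + 7
29 = 4·7 + 1
7 = 7·1 + 0
Back-substitute:
1 = 29 − 4·7
1 = −4·65 + 9·29
1 = 9·159 − 22·65
1 = −22·224 + 31·159
1 = 31·383 − 53·224
1 = −53·2905 + 402·383
1 = 402·9098 − 1259·2905
1 = −1259·21101 + 2920·9098
1 = 2920·30199 − 4179·21101
1 = −4179·51300 + 7099·30199
So 30199·7099 ≡ 1 (mod 51300), hence d = 7099.

7099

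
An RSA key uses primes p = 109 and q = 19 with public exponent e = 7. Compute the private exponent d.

φ(n) = (p−1)(q−1) = 108·18 = 1944.
Need d with 7·d ≡ 1 (mod 1944). Apply the extended Euclidean algorithm:
1944 = 277*7 + 5
7 = 1*5 + 2
5 = 2*2 + 1
2 = 2*1 + 0
Back-substitute:
1 = 5 − 2·2
1 = −2·7 + 3·5
1 = 3·1944 − 833·7
So 7·(-833) ≡ 1 (mod 1944), hence d ≡ -833 ≡ 1111 (mod 1944).

1111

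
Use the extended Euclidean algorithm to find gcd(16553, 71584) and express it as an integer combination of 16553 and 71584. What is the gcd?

Repeated division:
71584 = 4*16553 + 5372
16553 = 3*5372 + 437
5372 = 12*437 + 128
437 = 3*128 + 53
128 = 2*53 + 22
53 = 2*22 + 9
22 = 2*9 + 4
9 = 2*4 + 1
4 = 4*1 + 0
gcd(16553, 71584) = 1.
Express as a combination:
1 = 9 − 2·4
1 = −2·22 + 5·9
1 = 5·53 − 12·22
1 = −12·128 + 29·53
1 = 29·437 − 99·128
1 = −99·5372 + 1217·437
1 = 1217·16553 − 3750·5372
1 = −3750·71584 + 16217·16553
So 1 = (-3750)·71584 + (16217)·16553.

1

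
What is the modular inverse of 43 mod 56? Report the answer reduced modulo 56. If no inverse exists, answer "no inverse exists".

43

gcd(56, 43) by repeated division:
56 = 1*43 + 13
43 = 3*13 + 4
13 = 3*4 + 1
4 = 4*1 + 0
Since gcd(43, 56) = 1, back-substitute to write 1 as a combination:
1 = 13 − 3·4
1 = −3·43 + 10·13
1 = 10·56 − 13·43
Hence 43⁻¹ ≡ -13 ≡ 43 (mod 56).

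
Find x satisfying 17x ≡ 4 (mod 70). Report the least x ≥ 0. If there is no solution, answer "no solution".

First find gcd(17, 70):
70 = 4×17 + 2
17 = 8×2 + 1
2 = 2×1 + 0
gcd = 1, so a unique solution mod 70 exists.
Back-substitute for the Bézout coefficients:
1 = 17 − 8·2
1 = −8·70 + 33·17
So 17·(33) ≡ 1 (mod 70), giving 17⁻¹ ≡ 33.
x ≡ 17⁻¹·4 ≡ 33·4 ≡ 62 (mod 70).

62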